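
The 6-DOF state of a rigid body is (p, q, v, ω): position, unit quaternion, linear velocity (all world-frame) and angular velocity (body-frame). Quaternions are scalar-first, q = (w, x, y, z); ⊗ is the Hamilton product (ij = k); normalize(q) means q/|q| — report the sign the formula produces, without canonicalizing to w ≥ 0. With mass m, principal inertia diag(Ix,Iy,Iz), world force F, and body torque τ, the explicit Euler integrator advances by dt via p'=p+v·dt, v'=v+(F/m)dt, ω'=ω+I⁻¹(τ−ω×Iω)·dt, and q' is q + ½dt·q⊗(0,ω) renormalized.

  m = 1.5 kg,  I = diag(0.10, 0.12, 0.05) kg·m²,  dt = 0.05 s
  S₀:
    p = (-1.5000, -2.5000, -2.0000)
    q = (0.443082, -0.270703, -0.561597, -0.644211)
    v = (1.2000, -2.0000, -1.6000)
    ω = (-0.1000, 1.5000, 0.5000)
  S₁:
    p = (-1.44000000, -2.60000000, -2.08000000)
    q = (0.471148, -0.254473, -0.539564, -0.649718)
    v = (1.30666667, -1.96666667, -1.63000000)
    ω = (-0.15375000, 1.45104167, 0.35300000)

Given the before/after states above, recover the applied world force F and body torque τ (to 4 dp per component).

Δv = v₁−v₀ = (0.10666667, 0.03333333, -0.03000000)
applied force F = (3.2000, 1.0000, -0.9000)
ω₁ − ω₀ = (-0.05375000, -0.04895833, -0.14700000)
applied torque τ = (-0.1600, -0.1200, -0.1500)

F = (3.2000, 1.0000, -0.9000)
τ = (-0.1600, -0.1200, -0.1500)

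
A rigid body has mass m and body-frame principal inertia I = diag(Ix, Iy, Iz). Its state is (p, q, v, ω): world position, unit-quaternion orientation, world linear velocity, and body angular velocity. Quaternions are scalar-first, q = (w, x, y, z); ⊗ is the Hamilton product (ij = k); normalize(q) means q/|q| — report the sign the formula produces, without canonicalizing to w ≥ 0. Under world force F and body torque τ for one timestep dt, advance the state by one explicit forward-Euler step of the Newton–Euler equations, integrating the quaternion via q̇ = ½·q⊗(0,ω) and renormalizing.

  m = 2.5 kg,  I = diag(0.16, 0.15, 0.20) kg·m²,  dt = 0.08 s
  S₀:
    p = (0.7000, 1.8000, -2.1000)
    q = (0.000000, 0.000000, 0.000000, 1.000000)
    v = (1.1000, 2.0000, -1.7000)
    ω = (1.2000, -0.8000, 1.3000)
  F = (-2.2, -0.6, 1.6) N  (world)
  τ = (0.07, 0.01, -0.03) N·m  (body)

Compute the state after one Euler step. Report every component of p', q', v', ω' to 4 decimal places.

angular accel α = (0.7625, 0.4827, -0.1980)
ω' = ω + α·dt = (1.2610, -0.7614, 1.2842)
2q̇ = q⊗(0,ω) = (-1.3000000, 0.8000000, 1.2000000, 0.0000000)
q' = normalize(q + ½dt·q⊗(0,ω)) = (-0.0518, 0.0319, 0.0479, 0.9970)
p + v·dt = (0.7880, 1.9600, -2.2360)
v + (F/m)dt = (1.0296, 1.9808, -1.6488)

p' = (0.7880, 1.9600, -2.2360)
q' = (-0.0518, 0.0319, 0.0479, 0.9970)
v' = (1.0296, 1.9808, -1.6488)
ω' = (1.2610, -0.7614, 1.2842)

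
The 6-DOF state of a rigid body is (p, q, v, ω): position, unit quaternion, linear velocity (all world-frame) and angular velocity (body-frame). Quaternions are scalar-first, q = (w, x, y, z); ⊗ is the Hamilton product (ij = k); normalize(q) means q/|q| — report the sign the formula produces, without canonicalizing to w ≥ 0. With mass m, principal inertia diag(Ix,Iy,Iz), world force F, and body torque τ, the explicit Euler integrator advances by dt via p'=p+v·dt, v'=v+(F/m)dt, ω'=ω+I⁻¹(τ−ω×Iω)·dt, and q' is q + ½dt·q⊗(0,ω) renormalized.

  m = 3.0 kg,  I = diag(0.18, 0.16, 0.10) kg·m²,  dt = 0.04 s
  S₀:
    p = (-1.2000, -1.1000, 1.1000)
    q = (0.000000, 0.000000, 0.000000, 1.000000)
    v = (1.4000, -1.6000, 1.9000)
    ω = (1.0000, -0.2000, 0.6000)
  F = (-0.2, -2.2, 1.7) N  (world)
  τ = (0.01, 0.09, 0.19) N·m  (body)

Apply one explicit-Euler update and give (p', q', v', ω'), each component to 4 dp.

p' = (-1.1440, -1.1640, 1.1760)
q' = (-0.0120, 0.0040, 0.0200, 0.9997)
v' = (1.3973, -1.6293, 1.9227)
ω' = (1.0006, -0.1895, 0.6744)

angular accel α = (0.0156, 0.2625, 1.8600)
new body rate ω' = (1.0006, -0.1895, 0.6744)
2q̇ = q⊗(0,ω) = (-0.6000000, 0.2000000, 1.0000000, 0.0000000)
updated quaternion q' = (-0.0120, 0.0040, 0.0200, 0.9997)
new position p' = (-1.1440, -1.1640, 1.1760)
new velocity v' = (1.3973, -1.6293, 1.9227)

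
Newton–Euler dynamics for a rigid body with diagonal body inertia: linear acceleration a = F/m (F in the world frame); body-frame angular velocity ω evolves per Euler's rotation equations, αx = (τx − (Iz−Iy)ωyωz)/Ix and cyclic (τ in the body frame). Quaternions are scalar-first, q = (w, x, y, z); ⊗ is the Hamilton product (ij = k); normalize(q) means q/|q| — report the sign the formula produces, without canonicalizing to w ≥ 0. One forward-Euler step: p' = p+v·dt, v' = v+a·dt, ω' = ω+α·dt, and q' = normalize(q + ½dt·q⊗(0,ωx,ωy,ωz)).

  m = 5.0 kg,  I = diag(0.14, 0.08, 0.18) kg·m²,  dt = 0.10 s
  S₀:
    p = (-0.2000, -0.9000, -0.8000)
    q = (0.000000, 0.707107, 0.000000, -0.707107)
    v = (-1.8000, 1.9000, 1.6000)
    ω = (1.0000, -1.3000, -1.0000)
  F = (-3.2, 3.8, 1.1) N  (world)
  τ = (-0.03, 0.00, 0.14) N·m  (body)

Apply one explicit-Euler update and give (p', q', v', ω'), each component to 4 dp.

linear accel F/m = (-0.6400, 0.7600, 0.2200)
p' = p + v·dt = (-0.3800, -0.7100, -0.6400)
new velocity v' = (-1.8640, 1.9760, 1.6220)
gyro term ω×Iω = (0.1300, 0.0400, 0.0780)
angular accel α = (-1.1429, -0.5000, 0.3444)
ω + α·dt = (0.8857, -1.3500, -0.9656)
q⊗(0,ω) = (-1.4142140, -0.9192391, 0.0000000, -0.9192391)
q' = normalize(q + ½dt·q⊗(0,ω)) = (-0.0704, 0.6581, 0.0000, -0.7496)

p' = (-0.3800, -0.7100, -0.6400)
q' = (-0.0704, 0.6581, 0.0000, -0.7496)
v' = (-1.8640, 1.9760, 1.6220)
ω' = (0.8857, -1.3500, -0.9656)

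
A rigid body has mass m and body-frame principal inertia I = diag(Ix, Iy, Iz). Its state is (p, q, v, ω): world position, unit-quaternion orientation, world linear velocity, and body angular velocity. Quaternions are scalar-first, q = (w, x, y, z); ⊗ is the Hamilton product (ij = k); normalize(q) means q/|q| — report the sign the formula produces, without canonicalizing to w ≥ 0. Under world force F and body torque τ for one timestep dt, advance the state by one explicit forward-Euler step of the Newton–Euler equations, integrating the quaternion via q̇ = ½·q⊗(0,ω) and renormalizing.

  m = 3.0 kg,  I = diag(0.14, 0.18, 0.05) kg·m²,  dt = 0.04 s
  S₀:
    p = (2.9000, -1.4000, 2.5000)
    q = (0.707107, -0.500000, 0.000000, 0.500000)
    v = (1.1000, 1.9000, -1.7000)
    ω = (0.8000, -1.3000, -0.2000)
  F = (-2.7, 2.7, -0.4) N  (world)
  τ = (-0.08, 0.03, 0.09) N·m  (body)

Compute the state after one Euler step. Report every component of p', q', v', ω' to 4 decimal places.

a = (-0.9000, 0.9000, -0.1333)
p' = p + v·dt = (2.9440, -1.3240, 2.4320)
new velocity v' = (1.0640, 1.9360, -1.7053)
gyro term ω×Iω = (-0.0338, -0.0144, -0.0416)
α = I⁻¹(τ − ω×Iω) = (-0.3300, 0.2467, 2.6320)
ω' = ω + α·dt = (0.7868, -1.2901, -0.0947)
Hamilton product q⊗(0,ω) = (0.5000000, 1.2156856, -0.6192391, 0.5085786)
q' = normalize(q + ½dt·q⊗(0,ω)) = (0.7168, -0.4755, -0.0124, 0.5099)

p' = (2.9440, -1.3240, 2.4320)
q' = (0.7168, -0.4755, -0.0124, 0.5099)
v' = (1.0640, 1.9360, -1.7053)
ω' = (0.7868, -1.2901, -0.0947)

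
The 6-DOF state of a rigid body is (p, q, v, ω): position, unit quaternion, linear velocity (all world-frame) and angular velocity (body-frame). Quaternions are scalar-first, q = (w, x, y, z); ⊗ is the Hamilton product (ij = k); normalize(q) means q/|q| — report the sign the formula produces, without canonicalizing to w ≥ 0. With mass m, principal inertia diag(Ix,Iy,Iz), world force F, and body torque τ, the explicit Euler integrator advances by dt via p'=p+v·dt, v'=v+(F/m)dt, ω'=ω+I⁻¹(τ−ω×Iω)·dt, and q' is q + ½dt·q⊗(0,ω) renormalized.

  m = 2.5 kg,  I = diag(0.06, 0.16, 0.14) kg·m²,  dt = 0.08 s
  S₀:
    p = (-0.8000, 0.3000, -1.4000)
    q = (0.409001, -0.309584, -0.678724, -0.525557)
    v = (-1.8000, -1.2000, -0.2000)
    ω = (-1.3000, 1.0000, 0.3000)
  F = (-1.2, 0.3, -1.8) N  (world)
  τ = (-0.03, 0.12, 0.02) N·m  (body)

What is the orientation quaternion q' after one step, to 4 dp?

q' = (0.4254, -0.3173, -0.6299, -0.5671)

q⊗(0,ω) = (0.4339319, -0.2097615, 1.1851003, -1.0692249)
updated quaternion q' = (0.4254, -0.3173, -0.6299, -0.5671)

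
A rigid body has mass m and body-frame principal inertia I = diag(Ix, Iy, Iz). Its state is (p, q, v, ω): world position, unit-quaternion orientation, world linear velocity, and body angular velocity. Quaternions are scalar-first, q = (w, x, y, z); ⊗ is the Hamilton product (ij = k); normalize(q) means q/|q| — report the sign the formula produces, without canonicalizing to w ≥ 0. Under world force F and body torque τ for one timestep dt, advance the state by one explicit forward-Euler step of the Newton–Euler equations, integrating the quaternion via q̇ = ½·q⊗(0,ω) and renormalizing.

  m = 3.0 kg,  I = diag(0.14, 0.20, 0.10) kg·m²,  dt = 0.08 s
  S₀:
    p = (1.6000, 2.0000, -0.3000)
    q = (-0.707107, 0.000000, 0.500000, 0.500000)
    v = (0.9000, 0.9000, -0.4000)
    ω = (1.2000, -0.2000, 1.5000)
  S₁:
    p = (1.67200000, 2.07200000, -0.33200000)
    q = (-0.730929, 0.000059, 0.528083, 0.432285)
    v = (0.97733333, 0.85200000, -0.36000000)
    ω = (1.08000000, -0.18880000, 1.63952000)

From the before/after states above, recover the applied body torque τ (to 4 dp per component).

τ = (-0.1800, 0.1000, 0.1600)

rate change Δω = (-0.12000000, 0.01120000, 0.13952000)
I·α + gyro = (-0.1800, 0.1000, 0.1600)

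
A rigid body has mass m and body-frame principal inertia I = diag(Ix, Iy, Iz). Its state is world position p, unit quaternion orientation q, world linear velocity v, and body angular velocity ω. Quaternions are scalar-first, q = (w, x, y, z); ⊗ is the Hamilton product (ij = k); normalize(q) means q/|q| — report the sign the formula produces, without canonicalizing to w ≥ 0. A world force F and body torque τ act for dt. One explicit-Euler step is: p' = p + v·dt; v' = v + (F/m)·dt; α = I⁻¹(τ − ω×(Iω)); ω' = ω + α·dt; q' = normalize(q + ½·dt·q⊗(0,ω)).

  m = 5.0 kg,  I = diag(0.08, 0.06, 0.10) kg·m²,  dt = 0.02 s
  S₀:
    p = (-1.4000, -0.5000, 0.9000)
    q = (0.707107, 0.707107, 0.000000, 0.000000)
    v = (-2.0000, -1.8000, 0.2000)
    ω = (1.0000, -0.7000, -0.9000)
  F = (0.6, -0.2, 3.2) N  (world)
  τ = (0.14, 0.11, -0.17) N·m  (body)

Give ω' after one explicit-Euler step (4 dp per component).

(τ − ω×Iω)/I = (1.4350, 1.5333, -1.8400)
ω + α·dt = (1.0287, -0.6693, -0.9368)

ω' = (1.0287, -0.6693, -0.9368)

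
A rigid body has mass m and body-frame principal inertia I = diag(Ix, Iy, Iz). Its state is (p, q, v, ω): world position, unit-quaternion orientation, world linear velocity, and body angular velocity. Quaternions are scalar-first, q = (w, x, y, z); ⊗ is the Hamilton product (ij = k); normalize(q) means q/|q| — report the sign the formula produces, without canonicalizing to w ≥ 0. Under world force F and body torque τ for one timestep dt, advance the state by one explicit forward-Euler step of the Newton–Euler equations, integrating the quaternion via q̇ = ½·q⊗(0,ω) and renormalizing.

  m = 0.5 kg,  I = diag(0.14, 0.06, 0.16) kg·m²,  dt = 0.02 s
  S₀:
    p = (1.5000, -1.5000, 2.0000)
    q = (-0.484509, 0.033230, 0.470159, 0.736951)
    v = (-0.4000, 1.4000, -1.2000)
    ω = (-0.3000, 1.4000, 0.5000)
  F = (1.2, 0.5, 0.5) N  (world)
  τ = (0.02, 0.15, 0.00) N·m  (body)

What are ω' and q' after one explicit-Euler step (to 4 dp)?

(τ − ω×Iω)/I = (-0.3571, 2.4500, -0.2100)
new body rate ω' = (-0.3071, 1.4490, 0.4958)
Hamilton product q⊗(0,ω) = (-1.0167291, -0.6512992, -0.9160129, -0.0546848)
updated quaternion q' = (-0.4946, 0.0267, 0.4609, 0.7363)

ω' = (-0.3071, 1.4490, 0.4958)
q' = (-0.4946, 0.0267, 0.4609, 0.7363)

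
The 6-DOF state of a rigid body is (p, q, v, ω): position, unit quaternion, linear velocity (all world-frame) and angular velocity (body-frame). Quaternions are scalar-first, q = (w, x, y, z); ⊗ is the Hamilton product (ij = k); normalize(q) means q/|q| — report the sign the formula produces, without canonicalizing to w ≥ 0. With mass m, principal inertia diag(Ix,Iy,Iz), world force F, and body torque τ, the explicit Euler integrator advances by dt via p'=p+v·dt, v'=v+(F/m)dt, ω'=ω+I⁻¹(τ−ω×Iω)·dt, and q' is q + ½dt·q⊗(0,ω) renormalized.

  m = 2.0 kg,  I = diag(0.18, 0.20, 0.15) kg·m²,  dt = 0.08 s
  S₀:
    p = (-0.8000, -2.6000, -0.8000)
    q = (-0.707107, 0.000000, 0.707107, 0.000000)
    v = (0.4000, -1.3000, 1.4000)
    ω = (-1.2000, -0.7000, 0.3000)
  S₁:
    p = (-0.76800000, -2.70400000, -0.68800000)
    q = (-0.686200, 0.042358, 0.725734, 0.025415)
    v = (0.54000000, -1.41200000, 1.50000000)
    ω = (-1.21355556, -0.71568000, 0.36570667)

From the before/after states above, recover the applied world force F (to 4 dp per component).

v₁ − v₀ = (0.14000000, -0.11200000, 0.10000000)
F = m·Δv/dt = (3.5000, -2.8000, 2.5000)

F = (3.5000, -2.8000, 2.5000)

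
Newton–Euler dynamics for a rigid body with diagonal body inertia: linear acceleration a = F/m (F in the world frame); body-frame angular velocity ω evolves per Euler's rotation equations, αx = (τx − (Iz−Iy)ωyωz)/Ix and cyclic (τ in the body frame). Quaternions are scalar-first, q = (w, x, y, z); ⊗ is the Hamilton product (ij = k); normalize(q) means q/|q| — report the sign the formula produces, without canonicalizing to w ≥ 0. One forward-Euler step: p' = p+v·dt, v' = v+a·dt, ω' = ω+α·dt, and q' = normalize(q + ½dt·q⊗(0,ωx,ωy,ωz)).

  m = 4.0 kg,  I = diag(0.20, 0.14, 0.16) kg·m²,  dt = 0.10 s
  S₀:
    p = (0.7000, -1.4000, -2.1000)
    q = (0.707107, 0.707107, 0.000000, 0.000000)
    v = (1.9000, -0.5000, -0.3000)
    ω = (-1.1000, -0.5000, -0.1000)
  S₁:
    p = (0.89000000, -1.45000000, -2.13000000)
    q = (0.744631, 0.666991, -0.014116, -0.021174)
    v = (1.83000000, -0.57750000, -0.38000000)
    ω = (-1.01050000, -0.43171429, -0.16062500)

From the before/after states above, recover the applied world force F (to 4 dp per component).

velocity change Δv = (-0.07000000, -0.07750000, -0.08000000)
m·(v₁−v₀)/dt = (-2.8000, -3.1000, -3.2000)

F = (-2.8000, -3.1000, -3.2000)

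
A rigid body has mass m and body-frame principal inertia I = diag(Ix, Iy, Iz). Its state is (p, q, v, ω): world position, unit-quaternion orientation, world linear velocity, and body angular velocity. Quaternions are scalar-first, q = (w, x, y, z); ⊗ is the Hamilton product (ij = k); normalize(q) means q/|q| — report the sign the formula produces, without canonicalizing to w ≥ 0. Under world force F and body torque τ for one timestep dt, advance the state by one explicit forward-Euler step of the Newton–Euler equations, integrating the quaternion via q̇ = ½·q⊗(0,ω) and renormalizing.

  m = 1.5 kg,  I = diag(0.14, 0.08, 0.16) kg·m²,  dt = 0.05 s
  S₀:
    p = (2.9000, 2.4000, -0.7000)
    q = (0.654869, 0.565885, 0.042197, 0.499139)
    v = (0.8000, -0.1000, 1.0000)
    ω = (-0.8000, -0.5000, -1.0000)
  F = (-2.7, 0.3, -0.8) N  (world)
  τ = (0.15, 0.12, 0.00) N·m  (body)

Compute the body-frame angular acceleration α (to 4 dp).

α = (0.7857, 1.7000, 0.1500)

ω×(Iω) gyroscopic = (0.0400, -0.0160, -0.0240)
α = I⁻¹(τ − ω×Iω) = (0.7857, 1.7000, 0.1500)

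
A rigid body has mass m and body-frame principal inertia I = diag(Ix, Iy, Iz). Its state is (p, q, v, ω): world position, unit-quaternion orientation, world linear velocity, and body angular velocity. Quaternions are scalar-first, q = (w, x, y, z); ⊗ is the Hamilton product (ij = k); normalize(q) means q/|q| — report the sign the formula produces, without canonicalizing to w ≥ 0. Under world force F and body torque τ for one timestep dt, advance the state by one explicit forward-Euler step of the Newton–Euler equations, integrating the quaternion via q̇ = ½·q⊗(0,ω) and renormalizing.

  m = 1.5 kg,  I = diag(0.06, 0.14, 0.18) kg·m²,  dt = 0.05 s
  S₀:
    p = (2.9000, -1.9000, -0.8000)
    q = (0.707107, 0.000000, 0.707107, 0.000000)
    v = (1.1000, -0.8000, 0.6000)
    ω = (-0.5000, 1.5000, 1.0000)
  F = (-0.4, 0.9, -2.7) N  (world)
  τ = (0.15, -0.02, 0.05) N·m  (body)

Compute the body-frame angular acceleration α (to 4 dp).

α = (1.5000, -0.5714, 0.6111)

gyro term ω×Iω = (0.0600, 0.0600, -0.0600)
(τ − ω×Iω)/I = (1.5000, -0.5714, 0.6111)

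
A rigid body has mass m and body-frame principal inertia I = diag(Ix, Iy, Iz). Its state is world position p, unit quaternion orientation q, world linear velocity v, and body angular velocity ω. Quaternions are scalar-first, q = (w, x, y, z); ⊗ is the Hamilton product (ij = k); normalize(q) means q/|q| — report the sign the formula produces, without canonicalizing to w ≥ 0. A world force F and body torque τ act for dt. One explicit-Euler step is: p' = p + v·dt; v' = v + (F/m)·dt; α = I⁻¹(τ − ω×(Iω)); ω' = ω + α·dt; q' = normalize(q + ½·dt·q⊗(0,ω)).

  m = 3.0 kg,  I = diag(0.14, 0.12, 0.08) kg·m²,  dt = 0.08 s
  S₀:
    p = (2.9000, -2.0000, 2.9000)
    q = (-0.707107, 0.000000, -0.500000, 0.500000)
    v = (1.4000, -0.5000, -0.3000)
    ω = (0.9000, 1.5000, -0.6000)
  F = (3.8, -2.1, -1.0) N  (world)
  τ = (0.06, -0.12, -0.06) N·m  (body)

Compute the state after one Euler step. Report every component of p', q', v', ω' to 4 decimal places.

linear accel F/m = (1.2667, -0.7000, -0.3333)
new position p' = (3.0120, -2.0400, 2.8760)
new velocity v' = (1.5013, -0.5560, -0.3267)
angular accel α = (0.1714, -0.7300, -0.4125)
ω + α·dt = (0.9137, 1.4416, -0.6330)
2q̇ = q⊗(0,ω) = (1.0500000, -1.0863963, -0.6106605, 0.8742642)
q + ½dt·q⊗(0,ω), renormalized = (-0.6633, -0.0433, -0.5230, 0.5335)

p' = (3.0120, -2.0400, 2.8760)
q' = (-0.6633, -0.0433, -0.5230, 0.5335)
v' = (1.5013, -0.5560, -0.3267)
ω' = (0.9137, 1.4416, -0.6330)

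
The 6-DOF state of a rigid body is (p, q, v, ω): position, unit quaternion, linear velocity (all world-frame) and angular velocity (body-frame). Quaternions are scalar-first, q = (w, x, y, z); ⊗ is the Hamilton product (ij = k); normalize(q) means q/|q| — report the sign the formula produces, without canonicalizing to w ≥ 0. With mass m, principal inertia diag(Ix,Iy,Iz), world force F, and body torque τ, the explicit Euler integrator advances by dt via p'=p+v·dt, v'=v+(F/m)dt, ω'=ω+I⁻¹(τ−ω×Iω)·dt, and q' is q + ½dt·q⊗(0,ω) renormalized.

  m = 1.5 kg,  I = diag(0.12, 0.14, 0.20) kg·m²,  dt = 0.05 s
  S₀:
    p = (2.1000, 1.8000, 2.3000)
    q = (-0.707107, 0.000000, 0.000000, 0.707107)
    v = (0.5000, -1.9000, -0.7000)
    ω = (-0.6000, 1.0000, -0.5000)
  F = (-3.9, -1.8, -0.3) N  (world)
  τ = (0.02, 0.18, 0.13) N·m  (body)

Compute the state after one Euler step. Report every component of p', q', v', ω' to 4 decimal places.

ω×(Iω) gyroscopic = (-0.0300, -0.0240, -0.0120)
angular accel α = (0.4167, 1.4571, 0.7100)
new body rate ω' = (-0.5792, 1.0729, -0.4645)
Hamilton product q⊗(0,ω) = (0.3535535, -0.2828428, -1.1313712, 0.3535535)
q' = normalize(q + ½dt·q⊗(0,ω)) = (-0.6979, -0.0071, -0.0283, 0.7156)
p + v·dt = (2.1250, 1.7050, 2.2650)
v' = v + a·dt = (0.3700, -1.9600, -0.7100)

p' = (2.1250, 1.7050, 2.2650)
q' = (-0.6979, -0.0071, -0.0283, 0.7156)
v' = (0.3700, -1.9600, -0.7100)
ω' = (-0.5792, 1.0729, -0.4645)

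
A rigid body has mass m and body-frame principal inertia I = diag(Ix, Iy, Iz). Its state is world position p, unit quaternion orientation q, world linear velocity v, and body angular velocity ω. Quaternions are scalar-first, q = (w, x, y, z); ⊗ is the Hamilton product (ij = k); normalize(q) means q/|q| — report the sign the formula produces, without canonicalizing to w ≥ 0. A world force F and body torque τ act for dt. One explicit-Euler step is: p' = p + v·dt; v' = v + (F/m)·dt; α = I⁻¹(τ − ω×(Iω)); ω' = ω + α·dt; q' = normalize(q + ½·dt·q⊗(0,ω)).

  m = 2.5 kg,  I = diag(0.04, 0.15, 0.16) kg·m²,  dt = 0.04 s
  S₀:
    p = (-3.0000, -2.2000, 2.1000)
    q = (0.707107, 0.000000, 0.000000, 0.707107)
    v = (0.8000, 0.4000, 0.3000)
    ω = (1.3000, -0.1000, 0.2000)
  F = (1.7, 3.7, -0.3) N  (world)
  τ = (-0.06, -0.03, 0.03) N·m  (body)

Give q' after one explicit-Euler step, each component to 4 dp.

Hamilton product q⊗(0,ω) = (-0.1414214, 0.9899498, 0.8485284, 0.1414214)
q' = normalize(q + ½dt·q⊗(0,ω)) = (0.7040, 0.0198, 0.0170, 0.7097)

q' = (0.7040, 0.0198, 0.0170, 0.7097)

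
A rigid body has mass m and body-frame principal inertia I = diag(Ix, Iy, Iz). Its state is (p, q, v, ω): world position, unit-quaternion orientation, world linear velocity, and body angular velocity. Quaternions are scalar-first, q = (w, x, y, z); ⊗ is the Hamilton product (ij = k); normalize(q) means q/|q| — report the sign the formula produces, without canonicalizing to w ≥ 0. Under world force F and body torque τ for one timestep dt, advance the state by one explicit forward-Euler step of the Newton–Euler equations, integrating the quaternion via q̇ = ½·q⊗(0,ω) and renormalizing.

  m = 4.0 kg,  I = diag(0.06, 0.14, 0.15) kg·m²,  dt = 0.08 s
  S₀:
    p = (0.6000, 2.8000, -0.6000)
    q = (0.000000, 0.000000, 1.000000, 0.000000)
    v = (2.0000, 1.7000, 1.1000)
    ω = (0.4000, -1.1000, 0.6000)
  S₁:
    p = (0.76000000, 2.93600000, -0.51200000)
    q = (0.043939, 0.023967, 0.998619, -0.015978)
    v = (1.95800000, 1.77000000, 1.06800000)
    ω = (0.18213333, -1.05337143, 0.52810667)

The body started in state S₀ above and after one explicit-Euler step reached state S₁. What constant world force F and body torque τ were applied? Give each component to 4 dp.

ω₁ − ω₀ = (-0.21786667, 0.04662857, -0.07189333)
gyro term ω₀×Iω₀ = (-0.0066, -0.0216, -0.0352)
I·α + gyro = (-0.1700, 0.0600, -0.1700)
v₁ − v₀ = (-0.04200000, 0.07000000, -0.03200000)
F = m·Δv/dt = (-2.1000, 3.5000, -1.6000)

F = (-2.1000, 3.5000, -1.6000)
τ = (-0.1700, 0.0600, -0.1700)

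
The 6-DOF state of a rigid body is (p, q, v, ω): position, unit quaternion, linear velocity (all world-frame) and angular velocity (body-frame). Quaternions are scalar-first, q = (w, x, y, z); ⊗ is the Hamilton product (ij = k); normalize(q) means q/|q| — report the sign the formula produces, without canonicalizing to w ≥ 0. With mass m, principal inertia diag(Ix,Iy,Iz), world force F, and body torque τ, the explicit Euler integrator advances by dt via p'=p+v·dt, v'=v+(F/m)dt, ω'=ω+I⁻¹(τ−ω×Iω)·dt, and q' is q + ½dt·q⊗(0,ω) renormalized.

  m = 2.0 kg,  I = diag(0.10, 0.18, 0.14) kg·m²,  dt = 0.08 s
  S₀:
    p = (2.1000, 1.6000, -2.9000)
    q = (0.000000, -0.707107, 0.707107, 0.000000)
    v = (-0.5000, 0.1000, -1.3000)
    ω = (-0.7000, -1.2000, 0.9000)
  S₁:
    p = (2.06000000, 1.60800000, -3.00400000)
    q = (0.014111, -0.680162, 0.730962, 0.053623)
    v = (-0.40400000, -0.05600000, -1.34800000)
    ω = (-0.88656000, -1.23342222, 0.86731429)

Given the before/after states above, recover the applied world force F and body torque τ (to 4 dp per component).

F = (2.4000, -3.9000, -1.2000)
τ = (-0.1900, -0.0500, 0.0100)

v₁ − v₀ = (0.09600000, -0.15600000, -0.04800000)
applied force F = (2.4000, -3.9000, -1.2000)
ω₁ − ω₀ = (-0.18656000, -0.03342222, -0.03268571)
applied torque τ = (-0.1900, -0.0500, 0.0100)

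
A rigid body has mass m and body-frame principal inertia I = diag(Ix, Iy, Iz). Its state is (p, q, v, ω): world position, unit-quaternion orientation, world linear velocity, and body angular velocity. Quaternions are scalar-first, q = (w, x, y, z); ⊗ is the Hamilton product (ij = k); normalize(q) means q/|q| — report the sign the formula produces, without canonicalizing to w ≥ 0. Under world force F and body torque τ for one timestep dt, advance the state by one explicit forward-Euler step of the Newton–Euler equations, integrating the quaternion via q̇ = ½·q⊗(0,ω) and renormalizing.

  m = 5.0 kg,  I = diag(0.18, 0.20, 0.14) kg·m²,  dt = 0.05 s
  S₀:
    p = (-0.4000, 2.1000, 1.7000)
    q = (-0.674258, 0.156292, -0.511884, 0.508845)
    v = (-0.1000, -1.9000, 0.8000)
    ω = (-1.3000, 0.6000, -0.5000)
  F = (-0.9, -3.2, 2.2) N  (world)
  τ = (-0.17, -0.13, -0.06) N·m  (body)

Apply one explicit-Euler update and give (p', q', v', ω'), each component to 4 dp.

linear accel F/m = (-0.1800, -0.6400, 0.4400)
new position p' = (-0.4050, 2.0050, 1.7400)
v' = v + a·dt = (-0.1090, -1.9320, 0.8220)
ω×(Iω) gyroscopic = (0.0180, 0.0260, -0.0156)
(τ − ω×Iω)/I = (-1.0444, -0.7800, -0.3171)
ω + α·dt = (-1.3522, 0.5610, -0.5159)
2q̇ = q⊗(0,ω) = (0.7647325, 0.8271704, -0.9879073, -0.2345450)
updated quaternion q' = (-0.6547, 0.1768, -0.5362, 0.5026)

p' = (-0.4050, 2.0050, 1.7400)
q' = (-0.6547, 0.1768, -0.5362, 0.5026)
v' = (-0.1090, -1.9320, 0.8220)
ω' = (-1.3522, 0.5610, -0.5159)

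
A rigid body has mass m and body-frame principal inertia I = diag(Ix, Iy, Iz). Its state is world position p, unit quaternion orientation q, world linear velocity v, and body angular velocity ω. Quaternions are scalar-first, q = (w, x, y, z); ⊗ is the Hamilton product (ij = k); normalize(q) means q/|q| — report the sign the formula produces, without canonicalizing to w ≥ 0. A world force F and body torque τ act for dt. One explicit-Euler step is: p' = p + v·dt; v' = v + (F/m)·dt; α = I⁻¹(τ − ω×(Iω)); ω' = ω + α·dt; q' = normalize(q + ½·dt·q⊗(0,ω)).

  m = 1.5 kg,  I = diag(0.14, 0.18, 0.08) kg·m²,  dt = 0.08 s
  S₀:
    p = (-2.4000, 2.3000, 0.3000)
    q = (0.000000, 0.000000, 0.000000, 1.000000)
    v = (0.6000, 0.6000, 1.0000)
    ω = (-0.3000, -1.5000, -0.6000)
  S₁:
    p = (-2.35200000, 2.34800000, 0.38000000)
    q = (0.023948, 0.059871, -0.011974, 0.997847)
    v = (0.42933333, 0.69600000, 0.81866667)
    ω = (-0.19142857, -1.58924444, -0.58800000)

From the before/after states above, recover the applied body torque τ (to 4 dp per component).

rate change Δω = (0.10857143, -0.08924444, 0.01200000)
gyro term ω₀×Iω₀ = (-0.0900, 0.0108, 0.0180)
applied torque τ = (0.1000, -0.1900, 0.0300)

τ = (0.1000, -0.1900, 0.0300)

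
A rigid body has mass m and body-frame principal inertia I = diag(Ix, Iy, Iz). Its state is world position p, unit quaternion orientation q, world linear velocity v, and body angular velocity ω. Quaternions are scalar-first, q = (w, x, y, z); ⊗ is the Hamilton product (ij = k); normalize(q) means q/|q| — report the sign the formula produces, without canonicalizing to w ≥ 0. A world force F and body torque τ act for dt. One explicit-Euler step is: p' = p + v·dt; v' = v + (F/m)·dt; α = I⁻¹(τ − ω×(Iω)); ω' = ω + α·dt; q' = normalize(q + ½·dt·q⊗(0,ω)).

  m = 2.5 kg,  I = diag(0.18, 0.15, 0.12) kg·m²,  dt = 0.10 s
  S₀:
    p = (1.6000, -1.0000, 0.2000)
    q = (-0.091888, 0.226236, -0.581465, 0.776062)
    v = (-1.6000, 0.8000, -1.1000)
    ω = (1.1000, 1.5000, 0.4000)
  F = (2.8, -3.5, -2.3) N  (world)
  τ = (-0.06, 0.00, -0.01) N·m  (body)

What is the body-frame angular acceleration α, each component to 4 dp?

gyro term ω×Iω = (-0.0180, 0.0264, -0.0495)
angular accel α = (-0.2333, -0.1760, 0.3292)

α = (-0.2333, -0.1760, 0.3292)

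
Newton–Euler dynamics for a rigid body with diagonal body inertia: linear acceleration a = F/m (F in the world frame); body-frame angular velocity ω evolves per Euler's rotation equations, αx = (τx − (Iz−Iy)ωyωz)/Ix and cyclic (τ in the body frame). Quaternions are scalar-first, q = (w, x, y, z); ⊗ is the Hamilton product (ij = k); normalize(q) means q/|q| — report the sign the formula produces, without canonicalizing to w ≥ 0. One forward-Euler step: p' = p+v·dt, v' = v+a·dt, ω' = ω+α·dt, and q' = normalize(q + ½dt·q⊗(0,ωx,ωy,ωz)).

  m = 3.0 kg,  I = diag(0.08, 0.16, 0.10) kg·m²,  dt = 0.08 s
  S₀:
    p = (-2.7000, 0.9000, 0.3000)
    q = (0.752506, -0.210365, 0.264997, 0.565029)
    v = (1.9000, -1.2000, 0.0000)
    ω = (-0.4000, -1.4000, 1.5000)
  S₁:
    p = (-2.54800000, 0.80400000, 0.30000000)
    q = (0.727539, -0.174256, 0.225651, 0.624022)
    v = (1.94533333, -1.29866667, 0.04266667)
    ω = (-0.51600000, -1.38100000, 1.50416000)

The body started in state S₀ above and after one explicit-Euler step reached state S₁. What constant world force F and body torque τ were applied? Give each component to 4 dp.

Δv = v₁−v₀ = (0.04533333, -0.09866667, 0.04266667)
applied force F = (1.7000, -3.7000, 1.6000)
Δω = ω₁−ω₀ = (-0.11600000, 0.01900000, 0.00416000)
gyro term ω₀×Iω₀ = (0.1260, 0.0120, 0.0448)
applied torque τ = (0.0100, 0.0500, 0.0500)

F = (1.7000, -3.7000, 1.6000)
τ = (0.0100, 0.0500, 0.0500)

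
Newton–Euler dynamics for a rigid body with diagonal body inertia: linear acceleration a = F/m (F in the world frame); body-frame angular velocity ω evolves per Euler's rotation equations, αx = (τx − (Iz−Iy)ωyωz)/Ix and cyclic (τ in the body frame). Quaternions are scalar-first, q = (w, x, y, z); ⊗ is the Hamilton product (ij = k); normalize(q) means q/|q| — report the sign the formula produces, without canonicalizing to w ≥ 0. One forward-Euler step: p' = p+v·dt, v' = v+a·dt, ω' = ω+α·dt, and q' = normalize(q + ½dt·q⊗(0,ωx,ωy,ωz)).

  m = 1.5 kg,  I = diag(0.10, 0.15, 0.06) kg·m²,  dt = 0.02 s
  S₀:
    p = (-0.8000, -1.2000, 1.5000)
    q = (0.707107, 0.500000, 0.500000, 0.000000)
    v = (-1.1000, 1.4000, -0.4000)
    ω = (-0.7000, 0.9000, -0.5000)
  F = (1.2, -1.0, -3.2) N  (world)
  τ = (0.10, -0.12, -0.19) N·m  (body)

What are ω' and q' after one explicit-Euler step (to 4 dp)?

(τ − ω×Iω)/I = (0.5950, -0.8933, -2.6417)
ω + α·dt = (-0.6881, 0.8821, -0.5528)
2q̇ = q⊗(0,ω) = (-0.1000000, -0.7449749, 0.8863963, 0.4464465)
updated quaternion q' = (0.7061, 0.4925, 0.5088, 0.0045)

ω' = (-0.6881, 0.8821, -0.5528)
q' = (0.7061, 0.4925, 0.5088, 0.0045)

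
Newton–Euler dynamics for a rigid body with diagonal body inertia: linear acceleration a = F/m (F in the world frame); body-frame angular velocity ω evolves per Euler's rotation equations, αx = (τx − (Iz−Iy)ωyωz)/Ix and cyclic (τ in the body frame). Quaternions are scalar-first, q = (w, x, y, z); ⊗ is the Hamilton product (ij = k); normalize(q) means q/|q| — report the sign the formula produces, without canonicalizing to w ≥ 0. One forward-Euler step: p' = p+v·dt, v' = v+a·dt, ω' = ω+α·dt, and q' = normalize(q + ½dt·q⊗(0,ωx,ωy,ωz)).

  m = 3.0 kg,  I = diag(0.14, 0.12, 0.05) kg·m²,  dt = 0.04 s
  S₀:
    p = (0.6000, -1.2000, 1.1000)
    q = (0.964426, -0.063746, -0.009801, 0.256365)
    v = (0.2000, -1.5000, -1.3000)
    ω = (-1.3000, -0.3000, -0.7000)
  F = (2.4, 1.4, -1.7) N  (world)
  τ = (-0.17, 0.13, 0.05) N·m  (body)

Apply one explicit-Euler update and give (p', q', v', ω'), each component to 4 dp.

p' = (0.6080, -1.2600, 1.0480)
q' = (0.9659, -0.0871, -0.0231, 0.2429)
v' = (0.2320, -1.4813, -1.3227)
ω' = (-1.3444, -0.2840, -0.6538)

angular accel α = (-1.1093, 0.4008, 1.1560)
new body rate ω' = (-1.3444, -0.2840, -0.6538)
Hamilton product q⊗(0,ω) = (0.0936454, -1.1699836, -0.6672245, -0.6687157)
updated quaternion q' = (0.9659, -0.0871, -0.0231, 0.2429)
linear accel F/m = (0.8000, 0.4667, -0.5667)
p + v·dt = (0.6080, -1.2600, 1.0480)
v + (F/m)dt = (0.2320, -1.4813, -1.3227)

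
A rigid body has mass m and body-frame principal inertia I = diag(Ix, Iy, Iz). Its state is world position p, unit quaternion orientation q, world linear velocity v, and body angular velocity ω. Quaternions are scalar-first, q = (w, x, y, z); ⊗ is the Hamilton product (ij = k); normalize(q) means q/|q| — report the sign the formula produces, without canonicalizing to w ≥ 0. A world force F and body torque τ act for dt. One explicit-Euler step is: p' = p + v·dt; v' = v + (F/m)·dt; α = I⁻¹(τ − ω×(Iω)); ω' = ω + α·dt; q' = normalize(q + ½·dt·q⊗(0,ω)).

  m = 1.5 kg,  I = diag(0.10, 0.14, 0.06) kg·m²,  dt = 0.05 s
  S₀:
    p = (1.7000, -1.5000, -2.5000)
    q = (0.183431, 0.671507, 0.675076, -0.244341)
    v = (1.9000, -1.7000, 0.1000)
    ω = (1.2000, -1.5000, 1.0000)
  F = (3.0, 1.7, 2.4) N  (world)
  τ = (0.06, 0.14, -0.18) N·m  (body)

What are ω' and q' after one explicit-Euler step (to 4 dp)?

gyro term ω×Iω = (0.1200, 0.0480, -0.0720)
α = I⁻¹(τ − ω×Iω) = (-0.6000, 0.6571, -1.8000)
ω + α·dt = (1.1700, -1.4671, 0.9100)
Hamilton product q⊗(0,ω) = (0.4511466, 0.5286817, -1.2398627, -1.6339207)
q + ½dt·q⊗(0,ω), renormalized = (0.1944, 0.6837, 0.6431, -0.2848)

ω' = (1.1700, -1.4671, 0.9100)
q' = (0.1944, 0.6837, 0.6431, -0.2848)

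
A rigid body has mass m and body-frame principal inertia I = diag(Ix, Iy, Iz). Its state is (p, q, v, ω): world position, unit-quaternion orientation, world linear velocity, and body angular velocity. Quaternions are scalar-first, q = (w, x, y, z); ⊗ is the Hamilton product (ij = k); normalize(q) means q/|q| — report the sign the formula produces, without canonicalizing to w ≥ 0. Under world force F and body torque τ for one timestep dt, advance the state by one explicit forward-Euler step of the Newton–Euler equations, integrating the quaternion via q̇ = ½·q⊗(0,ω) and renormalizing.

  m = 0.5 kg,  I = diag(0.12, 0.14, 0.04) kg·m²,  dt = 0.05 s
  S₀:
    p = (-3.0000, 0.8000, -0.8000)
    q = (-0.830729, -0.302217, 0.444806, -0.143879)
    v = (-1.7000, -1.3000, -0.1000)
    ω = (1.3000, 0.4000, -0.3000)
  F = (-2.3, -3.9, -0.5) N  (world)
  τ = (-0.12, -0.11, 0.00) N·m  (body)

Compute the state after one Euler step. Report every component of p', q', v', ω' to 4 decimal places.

p' = (-3.0850, 0.7350, -0.8050)
q' = (-0.8259, -0.3309, 0.4293, -0.1550)
v' = (-1.9300, -1.6900, -0.1500)
ω' = (1.2450, 0.3719, -0.3130)

a = F/m = (-4.6000, -7.8000, -1.0000)
p' = p + v·dt = (-3.0850, 0.7350, -0.8050)
new velocity v' = (-1.9300, -1.6900, -0.1500)
gyro term ω×Iω = (0.0120, -0.0312, 0.0104)
α = I⁻¹(τ − ω×Iω) = (-1.1000, -0.5629, -0.2600)
new body rate ω' = (1.2450, 0.3719, -0.3130)
Hamilton product q⊗(0,ω) = (0.1717960, -1.1558379, -0.6099994, -0.4499159)
q + ½dt·q⊗(0,ω), renormalized = (-0.8259, -0.3309, 0.4293, -0.1550)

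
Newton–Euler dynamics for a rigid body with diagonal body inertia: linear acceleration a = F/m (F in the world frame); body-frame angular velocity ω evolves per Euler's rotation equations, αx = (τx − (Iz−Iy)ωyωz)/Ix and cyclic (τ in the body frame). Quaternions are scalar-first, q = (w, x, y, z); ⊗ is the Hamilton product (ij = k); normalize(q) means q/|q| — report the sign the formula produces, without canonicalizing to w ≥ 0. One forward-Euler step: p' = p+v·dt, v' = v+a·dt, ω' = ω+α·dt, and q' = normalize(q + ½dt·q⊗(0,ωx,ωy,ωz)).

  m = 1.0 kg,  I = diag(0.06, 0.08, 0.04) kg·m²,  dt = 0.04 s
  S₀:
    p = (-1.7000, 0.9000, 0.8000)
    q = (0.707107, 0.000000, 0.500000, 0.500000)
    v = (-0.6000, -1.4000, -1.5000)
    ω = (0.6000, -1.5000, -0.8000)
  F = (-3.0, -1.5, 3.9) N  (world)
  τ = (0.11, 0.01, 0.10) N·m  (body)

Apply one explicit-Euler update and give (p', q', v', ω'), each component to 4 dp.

p' = p + v·dt = (-1.7240, 0.8440, 0.7400)
v' = v + a·dt = (-0.7200, -1.4600, -1.3440)
(τ − ω×Iω)/I = (2.6333, 0.2450, 2.9500)
ω' = ω + α·dt = (0.7053, -1.4902, -0.6820)
q⊗(0,ω) = (1.1500000, 0.7742642, -0.7606605, -0.8656856)
q + ½dt·q⊗(0,ω), renormalized = (0.7296, 0.0155, 0.4845, 0.4824)

p' = (-1.7240, 0.8440, 0.7400)
q' = (0.7296, 0.0155, 0.4845, 0.4824)
v' = (-0.7200, -1.4600, -1.3440)
ω' = (0.7053, -1.4902, -0.6820)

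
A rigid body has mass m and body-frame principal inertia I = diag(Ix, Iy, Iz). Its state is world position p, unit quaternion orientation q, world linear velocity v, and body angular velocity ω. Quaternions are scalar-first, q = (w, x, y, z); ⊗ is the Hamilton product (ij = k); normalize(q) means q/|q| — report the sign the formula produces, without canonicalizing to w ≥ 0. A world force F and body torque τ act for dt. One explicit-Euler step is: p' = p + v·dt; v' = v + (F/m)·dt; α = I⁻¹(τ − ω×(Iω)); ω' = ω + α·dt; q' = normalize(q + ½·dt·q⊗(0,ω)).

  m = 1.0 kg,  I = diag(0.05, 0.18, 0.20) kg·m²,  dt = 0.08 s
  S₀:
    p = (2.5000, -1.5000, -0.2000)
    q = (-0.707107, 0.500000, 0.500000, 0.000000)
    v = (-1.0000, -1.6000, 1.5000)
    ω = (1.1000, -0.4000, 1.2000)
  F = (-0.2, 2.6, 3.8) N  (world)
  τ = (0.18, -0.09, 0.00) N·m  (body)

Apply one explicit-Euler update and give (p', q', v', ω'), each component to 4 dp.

p' = p + v·dt = (2.4200, -1.6280, -0.0800)
new velocity v' = (-1.0160, -1.3920, 1.8040)
(τ − ω×Iω)/I = (3.7920, 0.6000, 0.2860)
ω' = ω + α·dt = (1.4034, -0.3520, 1.2229)
Hamilton product q⊗(0,ω) = (-0.3500000, -0.1778177, -0.3171572, -1.5985284)
q' = normalize(q + ½dt·q⊗(0,ω)) = (-0.7195, 0.4918, 0.4862, -0.0638)

p' = (2.4200, -1.6280, -0.0800)
q' = (-0.7195, 0.4918, 0.4862, -0.0638)
v' = (-1.0160, -1.3920, 1.8040)
ω' = (1.4034, -0.3520, 1.2229)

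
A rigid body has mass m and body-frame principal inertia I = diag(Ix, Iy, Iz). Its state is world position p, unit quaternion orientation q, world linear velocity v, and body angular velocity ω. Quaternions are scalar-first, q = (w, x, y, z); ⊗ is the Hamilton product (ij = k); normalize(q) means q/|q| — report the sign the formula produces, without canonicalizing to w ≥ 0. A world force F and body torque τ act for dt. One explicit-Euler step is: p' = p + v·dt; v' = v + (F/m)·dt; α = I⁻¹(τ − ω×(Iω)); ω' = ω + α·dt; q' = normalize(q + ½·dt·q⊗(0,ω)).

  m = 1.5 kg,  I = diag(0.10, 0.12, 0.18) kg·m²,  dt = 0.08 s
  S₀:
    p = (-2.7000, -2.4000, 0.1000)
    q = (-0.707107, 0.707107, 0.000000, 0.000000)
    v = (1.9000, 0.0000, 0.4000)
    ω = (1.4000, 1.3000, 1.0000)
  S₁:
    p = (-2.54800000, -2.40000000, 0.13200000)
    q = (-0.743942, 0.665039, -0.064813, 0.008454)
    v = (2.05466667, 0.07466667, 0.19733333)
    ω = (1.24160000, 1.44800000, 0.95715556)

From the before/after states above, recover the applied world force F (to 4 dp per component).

velocity change Δv = (0.15466667, 0.07466667, -0.20266667)
applied force F = (2.9000, 1.4000, -3.8000)

F = (2.9000, 1.4000, -3.8000)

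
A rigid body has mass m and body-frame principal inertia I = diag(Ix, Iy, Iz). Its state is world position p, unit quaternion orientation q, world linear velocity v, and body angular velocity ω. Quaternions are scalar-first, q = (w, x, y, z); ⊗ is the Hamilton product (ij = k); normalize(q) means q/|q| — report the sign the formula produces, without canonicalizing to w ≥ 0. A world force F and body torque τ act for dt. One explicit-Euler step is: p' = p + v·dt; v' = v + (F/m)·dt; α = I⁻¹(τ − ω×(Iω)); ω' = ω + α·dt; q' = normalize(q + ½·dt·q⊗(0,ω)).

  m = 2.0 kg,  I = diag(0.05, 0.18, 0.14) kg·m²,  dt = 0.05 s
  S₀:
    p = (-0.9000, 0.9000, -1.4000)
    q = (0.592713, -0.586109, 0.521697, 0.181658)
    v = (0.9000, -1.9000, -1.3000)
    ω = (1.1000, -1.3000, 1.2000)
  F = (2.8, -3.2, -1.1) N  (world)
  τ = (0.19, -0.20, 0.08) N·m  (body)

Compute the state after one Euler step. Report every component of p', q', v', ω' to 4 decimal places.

a = F/m = (1.4000, -1.6000, -0.5500)
p + v·dt = (-0.8550, 0.8050, -1.4650)
v' = v + a·dt = (0.9700, -1.9800, -1.3275)
gyro term ω×Iω = (0.0624, -0.1188, -0.1859)
(τ − ω×Iω)/I = (2.5520, -0.4511, 1.8993)
ω' = ω + α·dt = (1.2276, -1.3226, 1.2950)
2q̇ = q⊗(0,ω) = (1.1049364, 1.5141761, 0.1326277, 0.8993306)
updated quaternion q' = (0.6195, -0.5475, 0.5243, 0.2039)

p' = (-0.8550, 0.8050, -1.4650)
q' = (0.6195, -0.5475, 0.5243, 0.2039)
v' = (0.9700, -1.9800, -1.3275)
ω' = (1.2276, -1.3226, 1.2950)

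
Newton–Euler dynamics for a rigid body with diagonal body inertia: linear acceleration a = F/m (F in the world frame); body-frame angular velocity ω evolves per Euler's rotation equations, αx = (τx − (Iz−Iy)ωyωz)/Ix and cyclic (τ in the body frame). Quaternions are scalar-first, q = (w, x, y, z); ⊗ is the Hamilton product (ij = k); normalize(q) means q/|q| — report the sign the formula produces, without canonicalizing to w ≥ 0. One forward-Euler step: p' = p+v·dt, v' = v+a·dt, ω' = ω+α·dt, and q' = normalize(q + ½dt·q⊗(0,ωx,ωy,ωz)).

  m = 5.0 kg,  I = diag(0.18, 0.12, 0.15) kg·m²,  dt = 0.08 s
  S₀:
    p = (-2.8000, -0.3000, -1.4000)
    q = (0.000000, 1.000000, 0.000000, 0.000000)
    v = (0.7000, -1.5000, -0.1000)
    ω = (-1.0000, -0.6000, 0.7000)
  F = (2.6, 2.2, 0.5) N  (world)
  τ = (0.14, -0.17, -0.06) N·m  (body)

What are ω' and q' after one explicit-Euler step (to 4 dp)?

ω' = (-0.9322, -0.6993, 0.6872)
q' = (0.0399, 0.9985, -0.0280, -0.0240)

(τ − ω×Iω)/I = (0.8478, -1.2417, -0.1600)
ω + α·dt = (-0.9322, -0.6993, 0.6872)
Hamilton product q⊗(0,ω) = (1.0000000, 0.0000000, -0.7000000, -0.6000000)
updated quaternion q' = (0.0399, 0.9985, -0.0280, -0.0240)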